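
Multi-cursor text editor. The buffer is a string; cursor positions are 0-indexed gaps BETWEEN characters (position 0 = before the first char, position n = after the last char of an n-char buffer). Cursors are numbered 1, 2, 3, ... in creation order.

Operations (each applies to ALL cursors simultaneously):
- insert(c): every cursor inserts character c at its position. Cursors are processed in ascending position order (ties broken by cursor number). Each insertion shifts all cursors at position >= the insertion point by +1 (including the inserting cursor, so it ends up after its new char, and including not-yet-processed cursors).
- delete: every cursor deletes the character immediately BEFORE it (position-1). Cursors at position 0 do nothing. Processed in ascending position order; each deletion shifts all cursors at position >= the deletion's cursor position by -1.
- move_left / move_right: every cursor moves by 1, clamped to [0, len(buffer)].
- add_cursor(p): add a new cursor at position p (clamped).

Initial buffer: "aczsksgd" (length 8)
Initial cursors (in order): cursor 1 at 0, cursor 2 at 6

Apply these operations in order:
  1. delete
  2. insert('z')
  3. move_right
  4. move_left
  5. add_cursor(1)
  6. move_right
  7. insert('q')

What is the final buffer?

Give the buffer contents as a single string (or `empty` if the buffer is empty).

Answer: zaqqczskzgqd

Derivation:
After op 1 (delete): buffer="aczskgd" (len 7), cursors c1@0 c2@5, authorship .......
After op 2 (insert('z')): buffer="zaczskzgd" (len 9), cursors c1@1 c2@7, authorship 1.....2..
After op 3 (move_right): buffer="zaczskzgd" (len 9), cursors c1@2 c2@8, authorship 1.....2..
After op 4 (move_left): buffer="zaczskzgd" (len 9), cursors c1@1 c2@7, authorship 1.....2..
After op 5 (add_cursor(1)): buffer="zaczskzgd" (len 9), cursors c1@1 c3@1 c2@7, authorship 1.....2..
After op 6 (move_right): buffer="zaczskzgd" (len 9), cursors c1@2 c3@2 c2@8, authorship 1.....2..
After op 7 (insert('q')): buffer="zaqqczskzgqd" (len 12), cursors c1@4 c3@4 c2@11, authorship 1.13....2.2.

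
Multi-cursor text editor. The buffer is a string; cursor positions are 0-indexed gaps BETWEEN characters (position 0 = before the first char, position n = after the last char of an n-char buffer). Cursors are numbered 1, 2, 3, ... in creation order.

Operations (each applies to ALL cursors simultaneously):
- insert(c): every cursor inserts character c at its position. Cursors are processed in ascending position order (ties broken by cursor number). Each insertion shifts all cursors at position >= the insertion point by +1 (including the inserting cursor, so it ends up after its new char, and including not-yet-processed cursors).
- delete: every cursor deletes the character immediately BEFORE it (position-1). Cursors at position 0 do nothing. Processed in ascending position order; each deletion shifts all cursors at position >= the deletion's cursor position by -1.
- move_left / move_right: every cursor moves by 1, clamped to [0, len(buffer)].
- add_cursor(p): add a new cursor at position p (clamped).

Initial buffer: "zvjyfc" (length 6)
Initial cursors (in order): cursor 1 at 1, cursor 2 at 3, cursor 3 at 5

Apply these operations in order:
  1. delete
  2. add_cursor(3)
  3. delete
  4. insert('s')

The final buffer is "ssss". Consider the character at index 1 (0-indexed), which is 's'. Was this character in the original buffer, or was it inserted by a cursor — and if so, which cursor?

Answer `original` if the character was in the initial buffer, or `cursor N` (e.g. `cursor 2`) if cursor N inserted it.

After op 1 (delete): buffer="vyc" (len 3), cursors c1@0 c2@1 c3@2, authorship ...
After op 2 (add_cursor(3)): buffer="vyc" (len 3), cursors c1@0 c2@1 c3@2 c4@3, authorship ...
After op 3 (delete): buffer="" (len 0), cursors c1@0 c2@0 c3@0 c4@0, authorship 
After op 4 (insert('s')): buffer="ssss" (len 4), cursors c1@4 c2@4 c3@4 c4@4, authorship 1234
Authorship (.=original, N=cursor N): 1 2 3 4
Index 1: author = 2

Answer: cursor 2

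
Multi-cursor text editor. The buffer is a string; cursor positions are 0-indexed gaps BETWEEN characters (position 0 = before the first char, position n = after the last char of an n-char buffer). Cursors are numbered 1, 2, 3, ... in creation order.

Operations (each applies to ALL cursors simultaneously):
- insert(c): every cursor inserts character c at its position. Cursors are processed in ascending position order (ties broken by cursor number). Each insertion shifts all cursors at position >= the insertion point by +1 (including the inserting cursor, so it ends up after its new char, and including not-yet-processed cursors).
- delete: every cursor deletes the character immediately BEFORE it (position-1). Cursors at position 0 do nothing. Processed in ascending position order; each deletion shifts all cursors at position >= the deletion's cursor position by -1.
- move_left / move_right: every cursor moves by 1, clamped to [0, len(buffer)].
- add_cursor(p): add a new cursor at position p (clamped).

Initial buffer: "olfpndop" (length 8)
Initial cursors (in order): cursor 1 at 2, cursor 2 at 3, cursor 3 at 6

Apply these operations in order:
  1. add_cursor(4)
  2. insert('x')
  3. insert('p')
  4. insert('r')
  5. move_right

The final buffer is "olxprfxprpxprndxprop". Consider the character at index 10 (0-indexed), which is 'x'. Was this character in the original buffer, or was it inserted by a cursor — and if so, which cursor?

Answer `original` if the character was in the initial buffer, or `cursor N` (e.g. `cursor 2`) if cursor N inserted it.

Answer: cursor 4

Derivation:
After op 1 (add_cursor(4)): buffer="olfpndop" (len 8), cursors c1@2 c2@3 c4@4 c3@6, authorship ........
After op 2 (insert('x')): buffer="olxfxpxndxop" (len 12), cursors c1@3 c2@5 c4@7 c3@10, authorship ..1.2.4..3..
After op 3 (insert('p')): buffer="olxpfxppxpndxpop" (len 16), cursors c1@4 c2@7 c4@10 c3@14, authorship ..11.22.44..33..
After op 4 (insert('r')): buffer="olxprfxprpxprndxprop" (len 20), cursors c1@5 c2@9 c4@13 c3@18, authorship ..111.222.444..333..
After op 5 (move_right): buffer="olxprfxprpxprndxprop" (len 20), cursors c1@6 c2@10 c4@14 c3@19, authorship ..111.222.444..333..
Authorship (.=original, N=cursor N): . . 1 1 1 . 2 2 2 . 4 4 4 . . 3 3 3 . .
Index 10: author = 4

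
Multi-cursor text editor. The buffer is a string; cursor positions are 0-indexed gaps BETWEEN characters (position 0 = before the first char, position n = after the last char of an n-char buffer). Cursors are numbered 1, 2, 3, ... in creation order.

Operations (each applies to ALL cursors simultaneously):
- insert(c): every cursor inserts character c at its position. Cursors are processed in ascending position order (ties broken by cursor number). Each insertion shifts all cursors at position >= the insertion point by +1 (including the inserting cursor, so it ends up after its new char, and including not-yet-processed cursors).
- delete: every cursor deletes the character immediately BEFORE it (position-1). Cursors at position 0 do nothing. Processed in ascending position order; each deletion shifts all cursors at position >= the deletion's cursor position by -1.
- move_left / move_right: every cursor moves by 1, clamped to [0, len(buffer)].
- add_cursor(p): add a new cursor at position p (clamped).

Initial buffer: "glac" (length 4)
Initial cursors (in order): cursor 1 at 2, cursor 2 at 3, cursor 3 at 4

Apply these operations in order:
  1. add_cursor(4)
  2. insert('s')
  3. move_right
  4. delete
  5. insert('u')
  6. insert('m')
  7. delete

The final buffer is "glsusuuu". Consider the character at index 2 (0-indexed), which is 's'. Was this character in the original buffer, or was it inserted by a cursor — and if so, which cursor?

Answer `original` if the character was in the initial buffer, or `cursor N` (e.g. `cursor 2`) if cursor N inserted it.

Answer: cursor 1

Derivation:
After op 1 (add_cursor(4)): buffer="glac" (len 4), cursors c1@2 c2@3 c3@4 c4@4, authorship ....
After op 2 (insert('s')): buffer="glsascss" (len 8), cursors c1@3 c2@5 c3@8 c4@8, authorship ..1.2.34
After op 3 (move_right): buffer="glsascss" (len 8), cursors c1@4 c2@6 c3@8 c4@8, authorship ..1.2.34
After op 4 (delete): buffer="glss" (len 4), cursors c1@3 c2@4 c3@4 c4@4, authorship ..12
After op 5 (insert('u')): buffer="glsusuuu" (len 8), cursors c1@4 c2@8 c3@8 c4@8, authorship ..112234
After op 6 (insert('m')): buffer="glsumsuuummm" (len 12), cursors c1@5 c2@12 c3@12 c4@12, authorship ..1112234234
After op 7 (delete): buffer="glsusuuu" (len 8), cursors c1@4 c2@8 c3@8 c4@8, authorship ..112234
Authorship (.=original, N=cursor N): . . 1 1 2 2 3 4
Index 2: author = 1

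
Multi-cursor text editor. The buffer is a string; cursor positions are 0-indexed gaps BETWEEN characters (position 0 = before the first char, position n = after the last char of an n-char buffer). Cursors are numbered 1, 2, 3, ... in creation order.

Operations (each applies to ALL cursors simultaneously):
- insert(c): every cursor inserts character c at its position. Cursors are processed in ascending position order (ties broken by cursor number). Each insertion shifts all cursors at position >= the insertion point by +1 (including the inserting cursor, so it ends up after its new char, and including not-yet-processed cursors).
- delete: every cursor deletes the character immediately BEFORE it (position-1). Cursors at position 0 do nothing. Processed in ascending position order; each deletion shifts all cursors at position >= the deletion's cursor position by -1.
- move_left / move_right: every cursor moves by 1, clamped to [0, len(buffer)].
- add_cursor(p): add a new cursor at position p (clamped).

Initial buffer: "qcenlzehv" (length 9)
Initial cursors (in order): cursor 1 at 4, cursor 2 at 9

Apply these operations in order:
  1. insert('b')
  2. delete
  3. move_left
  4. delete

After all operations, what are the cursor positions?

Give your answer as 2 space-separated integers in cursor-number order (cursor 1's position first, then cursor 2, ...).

After op 1 (insert('b')): buffer="qcenblzehvb" (len 11), cursors c1@5 c2@11, authorship ....1.....2
After op 2 (delete): buffer="qcenlzehv" (len 9), cursors c1@4 c2@9, authorship .........
After op 3 (move_left): buffer="qcenlzehv" (len 9), cursors c1@3 c2@8, authorship .........
After op 4 (delete): buffer="qcnlzev" (len 7), cursors c1@2 c2@6, authorship .......

Answer: 2 6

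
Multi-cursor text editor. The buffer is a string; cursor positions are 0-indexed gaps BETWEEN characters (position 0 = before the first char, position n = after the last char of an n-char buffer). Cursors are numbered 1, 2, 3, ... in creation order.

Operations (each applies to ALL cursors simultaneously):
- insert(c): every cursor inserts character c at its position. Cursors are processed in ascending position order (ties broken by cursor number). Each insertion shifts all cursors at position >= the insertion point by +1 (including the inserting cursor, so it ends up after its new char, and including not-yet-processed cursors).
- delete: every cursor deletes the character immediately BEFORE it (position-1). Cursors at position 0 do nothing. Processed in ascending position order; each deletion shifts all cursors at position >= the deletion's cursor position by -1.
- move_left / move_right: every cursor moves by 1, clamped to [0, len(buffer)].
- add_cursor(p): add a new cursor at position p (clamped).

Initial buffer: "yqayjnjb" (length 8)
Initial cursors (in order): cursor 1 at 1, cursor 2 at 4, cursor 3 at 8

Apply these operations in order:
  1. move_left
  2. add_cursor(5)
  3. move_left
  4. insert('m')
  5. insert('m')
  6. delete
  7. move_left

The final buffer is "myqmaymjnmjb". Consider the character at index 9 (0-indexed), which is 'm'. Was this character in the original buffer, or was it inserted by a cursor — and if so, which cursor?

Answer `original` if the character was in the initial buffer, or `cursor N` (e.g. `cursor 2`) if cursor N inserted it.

Answer: cursor 3

Derivation:
After op 1 (move_left): buffer="yqayjnjb" (len 8), cursors c1@0 c2@3 c3@7, authorship ........
After op 2 (add_cursor(5)): buffer="yqayjnjb" (len 8), cursors c1@0 c2@3 c4@5 c3@7, authorship ........
After op 3 (move_left): buffer="yqayjnjb" (len 8), cursors c1@0 c2@2 c4@4 c3@6, authorship ........
After op 4 (insert('m')): buffer="myqmaymjnmjb" (len 12), cursors c1@1 c2@4 c4@7 c3@10, authorship 1..2..4..3..
After op 5 (insert('m')): buffer="mmyqmmaymmjnmmjb" (len 16), cursors c1@2 c2@6 c4@10 c3@14, authorship 11..22..44..33..
After op 6 (delete): buffer="myqmaymjnmjb" (len 12), cursors c1@1 c2@4 c4@7 c3@10, authorship 1..2..4..3..
After op 7 (move_left): buffer="myqmaymjnmjb" (len 12), cursors c1@0 c2@3 c4@6 c3@9, authorship 1..2..4..3..
Authorship (.=original, N=cursor N): 1 . . 2 . . 4 . . 3 . .
Index 9: author = 3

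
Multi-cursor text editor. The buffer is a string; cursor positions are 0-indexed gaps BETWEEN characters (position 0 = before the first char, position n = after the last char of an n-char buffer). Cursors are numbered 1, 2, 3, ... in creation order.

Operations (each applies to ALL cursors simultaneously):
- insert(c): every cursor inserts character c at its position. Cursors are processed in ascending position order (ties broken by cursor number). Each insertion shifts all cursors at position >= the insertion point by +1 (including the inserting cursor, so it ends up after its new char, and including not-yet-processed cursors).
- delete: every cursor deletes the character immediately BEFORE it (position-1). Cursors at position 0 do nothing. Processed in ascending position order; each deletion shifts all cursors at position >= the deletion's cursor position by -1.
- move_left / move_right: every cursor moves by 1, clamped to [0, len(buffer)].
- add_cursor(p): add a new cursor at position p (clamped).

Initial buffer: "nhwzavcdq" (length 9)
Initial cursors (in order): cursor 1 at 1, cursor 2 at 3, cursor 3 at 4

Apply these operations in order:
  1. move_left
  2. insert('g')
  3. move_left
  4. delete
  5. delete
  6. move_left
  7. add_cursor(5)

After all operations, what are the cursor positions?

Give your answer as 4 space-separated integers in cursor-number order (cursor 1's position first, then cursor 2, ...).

Answer: 0 0 0 5

Derivation:
After op 1 (move_left): buffer="nhwzavcdq" (len 9), cursors c1@0 c2@2 c3@3, authorship .........
After op 2 (insert('g')): buffer="gnhgwgzavcdq" (len 12), cursors c1@1 c2@4 c3@6, authorship 1..2.3......
After op 3 (move_left): buffer="gnhgwgzavcdq" (len 12), cursors c1@0 c2@3 c3@5, authorship 1..2.3......
After op 4 (delete): buffer="gnggzavcdq" (len 10), cursors c1@0 c2@2 c3@3, authorship 1.23......
After op 5 (delete): buffer="ggzavcdq" (len 8), cursors c1@0 c2@1 c3@1, authorship 13......
After op 6 (move_left): buffer="ggzavcdq" (len 8), cursors c1@0 c2@0 c3@0, authorship 13......
After op 7 (add_cursor(5)): buffer="ggzavcdq" (len 8), cursors c1@0 c2@0 c3@0 c4@5, authorship 13......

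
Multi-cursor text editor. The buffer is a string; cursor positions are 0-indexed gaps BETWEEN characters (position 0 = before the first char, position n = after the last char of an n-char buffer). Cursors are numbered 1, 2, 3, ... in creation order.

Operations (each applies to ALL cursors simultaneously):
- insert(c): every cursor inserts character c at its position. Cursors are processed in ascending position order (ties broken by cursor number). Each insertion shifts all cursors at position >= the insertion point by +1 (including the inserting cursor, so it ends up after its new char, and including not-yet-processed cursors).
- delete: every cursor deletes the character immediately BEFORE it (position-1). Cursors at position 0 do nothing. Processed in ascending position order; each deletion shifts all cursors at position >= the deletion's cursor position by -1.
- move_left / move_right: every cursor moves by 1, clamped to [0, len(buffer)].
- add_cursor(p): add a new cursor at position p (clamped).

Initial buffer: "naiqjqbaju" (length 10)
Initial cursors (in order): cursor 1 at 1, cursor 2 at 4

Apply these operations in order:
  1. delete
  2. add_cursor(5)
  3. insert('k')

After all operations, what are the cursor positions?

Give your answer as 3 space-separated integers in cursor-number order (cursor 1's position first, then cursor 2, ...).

Answer: 1 4 8

Derivation:
After op 1 (delete): buffer="aijqbaju" (len 8), cursors c1@0 c2@2, authorship ........
After op 2 (add_cursor(5)): buffer="aijqbaju" (len 8), cursors c1@0 c2@2 c3@5, authorship ........
After op 3 (insert('k')): buffer="kaikjqbkaju" (len 11), cursors c1@1 c2@4 c3@8, authorship 1..2...3...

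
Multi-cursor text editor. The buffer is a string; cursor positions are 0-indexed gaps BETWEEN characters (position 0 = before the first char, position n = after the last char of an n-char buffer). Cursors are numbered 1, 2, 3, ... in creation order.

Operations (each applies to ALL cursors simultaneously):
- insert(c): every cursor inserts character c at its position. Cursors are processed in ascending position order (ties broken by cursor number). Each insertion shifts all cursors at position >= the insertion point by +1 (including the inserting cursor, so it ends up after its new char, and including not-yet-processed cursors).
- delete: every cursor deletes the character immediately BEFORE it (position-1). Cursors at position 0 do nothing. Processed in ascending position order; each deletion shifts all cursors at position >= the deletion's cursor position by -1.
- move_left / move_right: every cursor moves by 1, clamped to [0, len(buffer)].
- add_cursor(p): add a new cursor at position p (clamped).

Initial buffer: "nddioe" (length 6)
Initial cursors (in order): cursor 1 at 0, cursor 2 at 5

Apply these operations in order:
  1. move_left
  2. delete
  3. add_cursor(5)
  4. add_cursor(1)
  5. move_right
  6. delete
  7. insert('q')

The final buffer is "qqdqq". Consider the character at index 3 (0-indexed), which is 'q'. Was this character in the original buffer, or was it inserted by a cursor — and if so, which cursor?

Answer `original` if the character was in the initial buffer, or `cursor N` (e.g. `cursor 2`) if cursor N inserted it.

After op 1 (move_left): buffer="nddioe" (len 6), cursors c1@0 c2@4, authorship ......
After op 2 (delete): buffer="nddoe" (len 5), cursors c1@0 c2@3, authorship .....
After op 3 (add_cursor(5)): buffer="nddoe" (len 5), cursors c1@0 c2@3 c3@5, authorship .....
After op 4 (add_cursor(1)): buffer="nddoe" (len 5), cursors c1@0 c4@1 c2@3 c3@5, authorship .....
After op 5 (move_right): buffer="nddoe" (len 5), cursors c1@1 c4@2 c2@4 c3@5, authorship .....
After op 6 (delete): buffer="d" (len 1), cursors c1@0 c4@0 c2@1 c3@1, authorship .
After op 7 (insert('q')): buffer="qqdqq" (len 5), cursors c1@2 c4@2 c2@5 c3@5, authorship 14.23
Authorship (.=original, N=cursor N): 1 4 . 2 3
Index 3: author = 2

Answer: cursor 2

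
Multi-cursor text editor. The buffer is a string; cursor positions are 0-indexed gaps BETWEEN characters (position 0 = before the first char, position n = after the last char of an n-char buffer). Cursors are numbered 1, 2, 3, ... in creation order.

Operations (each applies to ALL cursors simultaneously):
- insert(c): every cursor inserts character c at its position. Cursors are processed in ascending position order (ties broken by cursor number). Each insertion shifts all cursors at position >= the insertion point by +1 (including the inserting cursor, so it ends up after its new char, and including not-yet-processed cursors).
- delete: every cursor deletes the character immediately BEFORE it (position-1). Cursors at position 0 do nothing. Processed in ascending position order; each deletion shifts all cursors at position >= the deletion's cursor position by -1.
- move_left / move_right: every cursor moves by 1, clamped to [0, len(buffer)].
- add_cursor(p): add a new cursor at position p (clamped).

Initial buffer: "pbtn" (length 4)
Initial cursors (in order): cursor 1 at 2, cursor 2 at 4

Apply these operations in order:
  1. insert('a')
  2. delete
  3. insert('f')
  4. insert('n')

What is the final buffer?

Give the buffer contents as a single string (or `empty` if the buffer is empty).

After op 1 (insert('a')): buffer="pbatna" (len 6), cursors c1@3 c2@6, authorship ..1..2
After op 2 (delete): buffer="pbtn" (len 4), cursors c1@2 c2@4, authorship ....
After op 3 (insert('f')): buffer="pbftnf" (len 6), cursors c1@3 c2@6, authorship ..1..2
After op 4 (insert('n')): buffer="pbfntnfn" (len 8), cursors c1@4 c2@8, authorship ..11..22

Answer: pbfntnfn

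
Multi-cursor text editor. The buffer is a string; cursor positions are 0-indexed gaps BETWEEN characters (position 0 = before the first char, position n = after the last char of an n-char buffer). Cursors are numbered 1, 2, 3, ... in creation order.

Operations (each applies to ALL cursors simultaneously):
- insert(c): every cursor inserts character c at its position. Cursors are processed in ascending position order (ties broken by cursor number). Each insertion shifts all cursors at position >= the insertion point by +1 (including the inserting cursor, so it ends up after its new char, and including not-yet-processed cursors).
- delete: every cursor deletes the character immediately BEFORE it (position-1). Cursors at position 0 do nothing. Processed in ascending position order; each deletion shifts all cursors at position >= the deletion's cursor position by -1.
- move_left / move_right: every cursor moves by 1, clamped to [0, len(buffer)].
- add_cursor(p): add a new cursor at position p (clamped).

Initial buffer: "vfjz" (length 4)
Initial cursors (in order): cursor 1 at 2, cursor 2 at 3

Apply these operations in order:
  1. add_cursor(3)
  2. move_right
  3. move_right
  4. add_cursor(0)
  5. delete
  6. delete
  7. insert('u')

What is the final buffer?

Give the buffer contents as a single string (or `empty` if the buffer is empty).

Answer: uuuu

Derivation:
After op 1 (add_cursor(3)): buffer="vfjz" (len 4), cursors c1@2 c2@3 c3@3, authorship ....
After op 2 (move_right): buffer="vfjz" (len 4), cursors c1@3 c2@4 c3@4, authorship ....
After op 3 (move_right): buffer="vfjz" (len 4), cursors c1@4 c2@4 c3@4, authorship ....
After op 4 (add_cursor(0)): buffer="vfjz" (len 4), cursors c4@0 c1@4 c2@4 c3@4, authorship ....
After op 5 (delete): buffer="v" (len 1), cursors c4@0 c1@1 c2@1 c3@1, authorship .
After op 6 (delete): buffer="" (len 0), cursors c1@0 c2@0 c3@0 c4@0, authorship 
After op 7 (insert('u')): buffer="uuuu" (len 4), cursors c1@4 c2@4 c3@4 c4@4, authorship 1234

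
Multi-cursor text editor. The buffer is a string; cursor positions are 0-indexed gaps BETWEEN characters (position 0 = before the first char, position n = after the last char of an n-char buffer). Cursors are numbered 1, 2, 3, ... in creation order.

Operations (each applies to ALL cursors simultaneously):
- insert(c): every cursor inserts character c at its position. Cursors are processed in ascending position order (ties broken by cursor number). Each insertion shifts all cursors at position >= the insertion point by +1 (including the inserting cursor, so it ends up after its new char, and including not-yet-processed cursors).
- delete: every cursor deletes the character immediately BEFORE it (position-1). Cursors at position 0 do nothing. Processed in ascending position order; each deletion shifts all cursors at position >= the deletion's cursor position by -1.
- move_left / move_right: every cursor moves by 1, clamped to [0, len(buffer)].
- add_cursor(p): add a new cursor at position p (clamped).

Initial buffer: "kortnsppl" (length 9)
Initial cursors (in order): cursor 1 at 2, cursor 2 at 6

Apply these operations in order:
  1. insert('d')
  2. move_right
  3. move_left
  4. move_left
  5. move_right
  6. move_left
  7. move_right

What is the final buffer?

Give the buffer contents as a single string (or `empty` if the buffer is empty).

Answer: kodrtnsdppl

Derivation:
After op 1 (insert('d')): buffer="kodrtnsdppl" (len 11), cursors c1@3 c2@8, authorship ..1....2...
After op 2 (move_right): buffer="kodrtnsdppl" (len 11), cursors c1@4 c2@9, authorship ..1....2...
After op 3 (move_left): buffer="kodrtnsdppl" (len 11), cursors c1@3 c2@8, authorship ..1....2...
After op 4 (move_left): buffer="kodrtnsdppl" (len 11), cursors c1@2 c2@7, authorship ..1....2...
After op 5 (move_right): buffer="kodrtnsdppl" (len 11), cursors c1@3 c2@8, authorship ..1....2...
After op 6 (move_left): buffer="kodrtnsdppl" (len 11), cursors c1@2 c2@7, authorship ..1....2...
After op 7 (move_right): buffer="kodrtnsdppl" (len 11), cursors c1@3 c2@8, authorship ..1....2...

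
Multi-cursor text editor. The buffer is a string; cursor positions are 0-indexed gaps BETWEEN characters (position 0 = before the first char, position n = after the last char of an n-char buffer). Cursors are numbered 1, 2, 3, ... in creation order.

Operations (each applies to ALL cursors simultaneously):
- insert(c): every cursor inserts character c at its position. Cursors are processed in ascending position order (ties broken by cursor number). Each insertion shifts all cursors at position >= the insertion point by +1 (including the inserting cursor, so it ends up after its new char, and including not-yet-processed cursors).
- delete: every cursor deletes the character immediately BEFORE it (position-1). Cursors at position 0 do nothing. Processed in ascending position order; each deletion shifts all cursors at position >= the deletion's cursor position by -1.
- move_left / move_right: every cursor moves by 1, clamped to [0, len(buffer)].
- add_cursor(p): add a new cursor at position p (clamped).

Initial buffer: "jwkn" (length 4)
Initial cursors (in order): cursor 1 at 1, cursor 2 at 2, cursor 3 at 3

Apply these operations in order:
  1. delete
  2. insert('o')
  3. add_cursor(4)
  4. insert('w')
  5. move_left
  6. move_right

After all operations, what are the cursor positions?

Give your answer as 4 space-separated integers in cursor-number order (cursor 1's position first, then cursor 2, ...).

Answer: 6 6 6 8

Derivation:
After op 1 (delete): buffer="n" (len 1), cursors c1@0 c2@0 c3@0, authorship .
After op 2 (insert('o')): buffer="ooon" (len 4), cursors c1@3 c2@3 c3@3, authorship 123.
After op 3 (add_cursor(4)): buffer="ooon" (len 4), cursors c1@3 c2@3 c3@3 c4@4, authorship 123.
After op 4 (insert('w')): buffer="ooowwwnw" (len 8), cursors c1@6 c2@6 c3@6 c4@8, authorship 123123.4
After op 5 (move_left): buffer="ooowwwnw" (len 8), cursors c1@5 c2@5 c3@5 c4@7, authorship 123123.4
After op 6 (move_right): buffer="ooowwwnw" (len 8), cursors c1@6 c2@6 c3@6 c4@8, authorship 123123.4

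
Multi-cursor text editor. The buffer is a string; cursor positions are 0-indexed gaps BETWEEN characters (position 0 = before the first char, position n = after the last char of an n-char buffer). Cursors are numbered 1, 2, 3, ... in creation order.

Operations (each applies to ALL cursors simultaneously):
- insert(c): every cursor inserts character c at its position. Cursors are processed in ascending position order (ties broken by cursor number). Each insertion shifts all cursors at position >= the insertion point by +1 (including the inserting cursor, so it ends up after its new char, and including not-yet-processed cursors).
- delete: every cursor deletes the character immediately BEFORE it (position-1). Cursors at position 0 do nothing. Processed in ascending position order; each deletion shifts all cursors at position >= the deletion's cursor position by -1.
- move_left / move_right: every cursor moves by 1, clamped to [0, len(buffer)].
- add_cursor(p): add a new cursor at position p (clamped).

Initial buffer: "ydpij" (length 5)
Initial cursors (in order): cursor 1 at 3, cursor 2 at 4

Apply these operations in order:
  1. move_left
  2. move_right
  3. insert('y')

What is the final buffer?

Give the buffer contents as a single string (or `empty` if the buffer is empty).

After op 1 (move_left): buffer="ydpij" (len 5), cursors c1@2 c2@3, authorship .....
After op 2 (move_right): buffer="ydpij" (len 5), cursors c1@3 c2@4, authorship .....
After op 3 (insert('y')): buffer="ydpyiyj" (len 7), cursors c1@4 c2@6, authorship ...1.2.

Answer: ydpyiyj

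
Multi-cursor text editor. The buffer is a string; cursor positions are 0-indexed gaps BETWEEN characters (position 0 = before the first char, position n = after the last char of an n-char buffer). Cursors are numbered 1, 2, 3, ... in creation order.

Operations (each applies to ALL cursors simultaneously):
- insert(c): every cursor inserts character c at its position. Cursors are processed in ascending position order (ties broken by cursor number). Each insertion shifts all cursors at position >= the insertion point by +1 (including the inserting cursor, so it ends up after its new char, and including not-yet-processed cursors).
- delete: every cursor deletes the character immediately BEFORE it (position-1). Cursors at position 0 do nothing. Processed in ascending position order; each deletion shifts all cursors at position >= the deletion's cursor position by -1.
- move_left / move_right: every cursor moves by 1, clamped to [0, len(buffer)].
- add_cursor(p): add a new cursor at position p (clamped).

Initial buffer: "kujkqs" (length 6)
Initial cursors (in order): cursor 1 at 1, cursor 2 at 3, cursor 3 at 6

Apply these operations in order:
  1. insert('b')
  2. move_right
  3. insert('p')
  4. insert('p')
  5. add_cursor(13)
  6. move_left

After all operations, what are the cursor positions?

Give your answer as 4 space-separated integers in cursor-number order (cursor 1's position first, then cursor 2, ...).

After op 1 (insert('b')): buffer="kbujbkqsb" (len 9), cursors c1@2 c2@5 c3@9, authorship .1..2...3
After op 2 (move_right): buffer="kbujbkqsb" (len 9), cursors c1@3 c2@6 c3@9, authorship .1..2...3
After op 3 (insert('p')): buffer="kbupjbkpqsbp" (len 12), cursors c1@4 c2@8 c3@12, authorship .1.1.2.2..33
After op 4 (insert('p')): buffer="kbuppjbkppqsbpp" (len 15), cursors c1@5 c2@10 c3@15, authorship .1.11.2.22..333
After op 5 (add_cursor(13)): buffer="kbuppjbkppqsbpp" (len 15), cursors c1@5 c2@10 c4@13 c3@15, authorship .1.11.2.22..333
After op 6 (move_left): buffer="kbuppjbkppqsbpp" (len 15), cursors c1@4 c2@9 c4@12 c3@14, authorship .1.11.2.22..333

Answer: 4 9 14 12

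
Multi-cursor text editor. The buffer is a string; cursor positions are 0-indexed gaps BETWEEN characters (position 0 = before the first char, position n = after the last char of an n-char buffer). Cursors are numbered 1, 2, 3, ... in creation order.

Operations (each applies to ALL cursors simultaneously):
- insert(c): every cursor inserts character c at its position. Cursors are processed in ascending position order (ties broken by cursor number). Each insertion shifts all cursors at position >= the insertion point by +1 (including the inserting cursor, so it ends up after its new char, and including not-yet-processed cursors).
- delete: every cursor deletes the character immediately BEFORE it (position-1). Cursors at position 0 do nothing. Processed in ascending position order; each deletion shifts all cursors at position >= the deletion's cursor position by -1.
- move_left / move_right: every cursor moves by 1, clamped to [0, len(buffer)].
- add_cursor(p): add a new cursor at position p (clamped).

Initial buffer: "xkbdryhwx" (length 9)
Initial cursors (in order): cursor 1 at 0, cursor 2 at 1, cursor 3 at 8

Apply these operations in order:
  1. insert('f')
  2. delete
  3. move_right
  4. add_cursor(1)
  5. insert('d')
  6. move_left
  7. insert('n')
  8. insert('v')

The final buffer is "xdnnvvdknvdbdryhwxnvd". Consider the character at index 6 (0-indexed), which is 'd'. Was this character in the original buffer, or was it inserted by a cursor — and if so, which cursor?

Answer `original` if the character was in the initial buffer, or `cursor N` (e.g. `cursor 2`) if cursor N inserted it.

After op 1 (insert('f')): buffer="fxfkbdryhwfx" (len 12), cursors c1@1 c2@3 c3@11, authorship 1.2.......3.
After op 2 (delete): buffer="xkbdryhwx" (len 9), cursors c1@0 c2@1 c3@8, authorship .........
After op 3 (move_right): buffer="xkbdryhwx" (len 9), cursors c1@1 c2@2 c3@9, authorship .........
After op 4 (add_cursor(1)): buffer="xkbdryhwx" (len 9), cursors c1@1 c4@1 c2@2 c3@9, authorship .........
After op 5 (insert('d')): buffer="xddkdbdryhwxd" (len 13), cursors c1@3 c4@3 c2@5 c3@13, authorship .14.2.......3
After op 6 (move_left): buffer="xddkdbdryhwxd" (len 13), cursors c1@2 c4@2 c2@4 c3@12, authorship .14.2.......3
After op 7 (insert('n')): buffer="xdnndkndbdryhwxnd" (len 17), cursors c1@4 c4@4 c2@7 c3@16, authorship .1144.22.......33
After op 8 (insert('v')): buffer="xdnnvvdknvdbdryhwxnvd" (len 21), cursors c1@6 c4@6 c2@10 c3@20, authorship .114144.222.......333
Authorship (.=original, N=cursor N): . 1 1 4 1 4 4 . 2 2 2 . . . . . . . 3 3 3
Index 6: author = 4

Answer: cursor 4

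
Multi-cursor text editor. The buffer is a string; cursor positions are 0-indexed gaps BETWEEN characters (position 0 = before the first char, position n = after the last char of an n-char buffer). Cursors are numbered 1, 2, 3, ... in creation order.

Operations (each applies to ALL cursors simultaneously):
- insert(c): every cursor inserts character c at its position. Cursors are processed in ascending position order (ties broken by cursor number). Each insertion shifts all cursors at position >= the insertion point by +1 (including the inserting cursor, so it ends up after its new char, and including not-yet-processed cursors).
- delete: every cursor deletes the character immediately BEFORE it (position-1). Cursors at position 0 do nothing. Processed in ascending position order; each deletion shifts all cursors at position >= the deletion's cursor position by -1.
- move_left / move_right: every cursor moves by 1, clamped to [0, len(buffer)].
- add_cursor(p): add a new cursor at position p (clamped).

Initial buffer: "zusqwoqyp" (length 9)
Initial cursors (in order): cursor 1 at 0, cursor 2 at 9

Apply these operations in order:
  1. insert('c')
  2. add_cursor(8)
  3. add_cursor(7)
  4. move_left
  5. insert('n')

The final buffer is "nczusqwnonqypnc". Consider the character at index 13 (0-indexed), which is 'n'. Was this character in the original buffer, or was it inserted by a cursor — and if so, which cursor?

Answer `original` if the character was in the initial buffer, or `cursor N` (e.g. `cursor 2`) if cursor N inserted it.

Answer: cursor 2

Derivation:
After op 1 (insert('c')): buffer="czusqwoqypc" (len 11), cursors c1@1 c2@11, authorship 1.........2
After op 2 (add_cursor(8)): buffer="czusqwoqypc" (len 11), cursors c1@1 c3@8 c2@11, authorship 1.........2
After op 3 (add_cursor(7)): buffer="czusqwoqypc" (len 11), cursors c1@1 c4@7 c3@8 c2@11, authorship 1.........2
After op 4 (move_left): buffer="czusqwoqypc" (len 11), cursors c1@0 c4@6 c3@7 c2@10, authorship 1.........2
After op 5 (insert('n')): buffer="nczusqwnonqypnc" (len 15), cursors c1@1 c4@8 c3@10 c2@14, authorship 11.....4.3...22
Authorship (.=original, N=cursor N): 1 1 . . . . . 4 . 3 . . . 2 2
Index 13: author = 2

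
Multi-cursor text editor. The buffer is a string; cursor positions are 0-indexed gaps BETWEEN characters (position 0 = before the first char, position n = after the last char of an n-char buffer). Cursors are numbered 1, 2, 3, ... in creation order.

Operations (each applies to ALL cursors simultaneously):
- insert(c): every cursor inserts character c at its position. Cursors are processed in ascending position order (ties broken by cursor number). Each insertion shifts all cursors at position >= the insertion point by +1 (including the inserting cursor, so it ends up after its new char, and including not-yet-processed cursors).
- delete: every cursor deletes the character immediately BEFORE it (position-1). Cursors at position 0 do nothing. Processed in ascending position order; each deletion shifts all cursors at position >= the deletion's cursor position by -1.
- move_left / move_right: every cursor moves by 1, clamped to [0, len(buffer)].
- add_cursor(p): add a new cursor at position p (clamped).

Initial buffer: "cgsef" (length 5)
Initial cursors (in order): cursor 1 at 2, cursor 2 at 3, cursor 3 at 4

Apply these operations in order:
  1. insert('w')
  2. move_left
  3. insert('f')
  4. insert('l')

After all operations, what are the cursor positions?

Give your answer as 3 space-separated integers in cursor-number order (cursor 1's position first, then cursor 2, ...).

After op 1 (insert('w')): buffer="cgwswewf" (len 8), cursors c1@3 c2@5 c3@7, authorship ..1.2.3.
After op 2 (move_left): buffer="cgwswewf" (len 8), cursors c1@2 c2@4 c3@6, authorship ..1.2.3.
After op 3 (insert('f')): buffer="cgfwsfwefwf" (len 11), cursors c1@3 c2@6 c3@9, authorship ..11.22.33.
After op 4 (insert('l')): buffer="cgflwsflweflwf" (len 14), cursors c1@4 c2@8 c3@12, authorship ..111.222.333.

Answer: 4 8 12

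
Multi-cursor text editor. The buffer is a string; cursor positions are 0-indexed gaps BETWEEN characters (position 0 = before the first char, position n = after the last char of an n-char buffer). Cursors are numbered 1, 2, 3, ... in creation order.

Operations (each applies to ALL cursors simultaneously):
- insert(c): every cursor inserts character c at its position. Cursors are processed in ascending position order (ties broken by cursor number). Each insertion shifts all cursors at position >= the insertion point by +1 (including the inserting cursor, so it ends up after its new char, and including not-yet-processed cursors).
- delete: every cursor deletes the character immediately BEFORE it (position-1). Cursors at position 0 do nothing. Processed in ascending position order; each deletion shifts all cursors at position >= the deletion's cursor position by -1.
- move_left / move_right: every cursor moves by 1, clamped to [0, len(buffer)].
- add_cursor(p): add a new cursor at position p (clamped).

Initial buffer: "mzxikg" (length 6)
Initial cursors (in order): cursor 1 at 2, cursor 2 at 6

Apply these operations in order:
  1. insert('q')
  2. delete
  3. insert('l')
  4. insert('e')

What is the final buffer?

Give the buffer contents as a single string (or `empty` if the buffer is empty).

After op 1 (insert('q')): buffer="mzqxikgq" (len 8), cursors c1@3 c2@8, authorship ..1....2
After op 2 (delete): buffer="mzxikg" (len 6), cursors c1@2 c2@6, authorship ......
After op 3 (insert('l')): buffer="mzlxikgl" (len 8), cursors c1@3 c2@8, authorship ..1....2
After op 4 (insert('e')): buffer="mzlexikgle" (len 10), cursors c1@4 c2@10, authorship ..11....22

Answer: mzlexikgle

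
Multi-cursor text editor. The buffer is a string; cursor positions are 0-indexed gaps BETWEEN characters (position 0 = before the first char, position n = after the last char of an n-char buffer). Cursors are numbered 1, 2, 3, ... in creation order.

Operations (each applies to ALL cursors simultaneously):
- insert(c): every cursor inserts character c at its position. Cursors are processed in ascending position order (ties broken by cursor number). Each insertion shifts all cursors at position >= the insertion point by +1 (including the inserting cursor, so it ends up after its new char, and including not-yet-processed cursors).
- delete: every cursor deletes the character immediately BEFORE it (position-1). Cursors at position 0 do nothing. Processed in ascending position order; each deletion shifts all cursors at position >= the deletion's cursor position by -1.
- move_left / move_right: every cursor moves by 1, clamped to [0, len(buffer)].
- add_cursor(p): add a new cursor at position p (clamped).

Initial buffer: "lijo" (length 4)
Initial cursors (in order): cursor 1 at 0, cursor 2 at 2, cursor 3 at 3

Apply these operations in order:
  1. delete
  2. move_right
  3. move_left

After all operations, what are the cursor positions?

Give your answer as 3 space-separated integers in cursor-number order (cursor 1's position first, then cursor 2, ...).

Answer: 0 1 1

Derivation:
After op 1 (delete): buffer="lo" (len 2), cursors c1@0 c2@1 c3@1, authorship ..
After op 2 (move_right): buffer="lo" (len 2), cursors c1@1 c2@2 c3@2, authorship ..
After op 3 (move_left): buffer="lo" (len 2), cursors c1@0 c2@1 c3@1, authorship ..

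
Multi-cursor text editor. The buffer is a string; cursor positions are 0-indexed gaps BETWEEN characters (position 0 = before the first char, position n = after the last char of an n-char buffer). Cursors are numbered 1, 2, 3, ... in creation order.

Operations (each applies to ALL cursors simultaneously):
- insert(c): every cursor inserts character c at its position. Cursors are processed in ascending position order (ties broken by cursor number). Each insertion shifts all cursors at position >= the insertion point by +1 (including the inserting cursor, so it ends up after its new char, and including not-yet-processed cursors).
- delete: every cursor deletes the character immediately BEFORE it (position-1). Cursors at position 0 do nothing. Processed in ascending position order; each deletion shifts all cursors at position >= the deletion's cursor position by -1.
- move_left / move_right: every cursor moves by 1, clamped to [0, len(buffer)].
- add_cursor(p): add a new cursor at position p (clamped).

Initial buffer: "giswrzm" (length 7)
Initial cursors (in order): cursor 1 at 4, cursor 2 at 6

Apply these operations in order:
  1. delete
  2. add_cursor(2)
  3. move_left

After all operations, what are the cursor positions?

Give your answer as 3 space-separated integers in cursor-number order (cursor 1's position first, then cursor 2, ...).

Answer: 2 3 1

Derivation:
After op 1 (delete): buffer="gisrm" (len 5), cursors c1@3 c2@4, authorship .....
After op 2 (add_cursor(2)): buffer="gisrm" (len 5), cursors c3@2 c1@3 c2@4, authorship .....
After op 3 (move_left): buffer="gisrm" (len 5), cursors c3@1 c1@2 c2@3, authorship .....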